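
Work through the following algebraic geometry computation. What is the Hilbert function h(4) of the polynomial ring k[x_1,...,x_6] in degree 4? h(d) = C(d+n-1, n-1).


The Hilbert function for the polynomial ring in 6 variables is:
h(d) = C(d+n-1, n-1)
h(4) = C(4+6-1, 6-1) = C(9, 5)
= 9! / (5! * 4!)
= 126

126


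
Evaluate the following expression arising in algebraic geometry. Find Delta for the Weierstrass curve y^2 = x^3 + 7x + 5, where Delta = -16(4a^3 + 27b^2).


Compute each component:
4a^3 = 4*7^3 = 4*343 = 1372
27b^2 = 27*5^2 = 27*25 = 675
4a^3 + 27b^2 = 1372 + 675 = 2047
Delta = -16*2047 = -32752

-32752


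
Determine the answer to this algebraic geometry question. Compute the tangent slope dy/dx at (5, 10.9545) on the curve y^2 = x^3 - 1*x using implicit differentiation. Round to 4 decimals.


Using implicit differentiation of y^2 = x^3 - 1*x:
2y * dy/dx = 3x^2 - 1
dy/dx = (3x^2 - 1)/(2y)
Numerator: 3*5^2 - 1 = 74
Denominator: 2*10.9545 = 21.909
dy/dx = 74/21.909 = 3.3776

3.3776


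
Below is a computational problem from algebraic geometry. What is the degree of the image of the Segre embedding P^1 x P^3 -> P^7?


The degree of the Segre variety P^1 x P^3 is C(m+n, m).
= C(4, 1)
= 4

4


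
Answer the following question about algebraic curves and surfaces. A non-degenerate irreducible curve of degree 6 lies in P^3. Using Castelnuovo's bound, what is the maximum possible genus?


Castelnuovo's bound: write d - 1 = m(r-1) + epsilon with 0 <= epsilon < r-1.
d - 1 = 6 - 1 = 5
r - 1 = 3 - 1 = 2
5 = 2*2 + 1, so m = 2, epsilon = 1
pi(d, r) = m(m-1)(r-1)/2 + m*epsilon
= 2*1*2/2 + 2*1
= 4/2 + 2
= 2 + 2 = 4

4


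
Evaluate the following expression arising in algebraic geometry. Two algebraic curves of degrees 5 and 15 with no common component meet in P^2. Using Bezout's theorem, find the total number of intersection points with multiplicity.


Bezout's theorem states the intersection count equals the product of degrees.
Intersection count = 5 * 15 = 75

75


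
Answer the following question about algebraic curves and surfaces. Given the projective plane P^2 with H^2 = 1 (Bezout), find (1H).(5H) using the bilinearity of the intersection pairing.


Using bilinearity of the intersection pairing on the projective plane P^2:
(aH).(bH) = ab * (H.H)
We have H^2 = 1 (Bezout).
D.E = (1H).(5H) = 1*5*1
= 5*1
= 5

5


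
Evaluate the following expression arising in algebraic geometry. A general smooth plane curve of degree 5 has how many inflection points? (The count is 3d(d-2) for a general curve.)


For a general smooth plane curve C of degree d, the inflection points are
the intersection of C with its Hessian curve, which has degree 3(d-2).
By Bezout, the total intersection number is d * 3(d-2) = 5 * 9 = 45.
For a general curve every flex is ordinary, so each contributes
multiplicity 1 to C·Hess(C), and the number of distinct inflection
points is 3d(d-2).
Inflection points = 3*5*(5-2) = 3*5*3 = 45

45


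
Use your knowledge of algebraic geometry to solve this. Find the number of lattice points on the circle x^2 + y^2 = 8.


Systematically check integer values of x where x^2 <= 8.
For each valid x, check if 8 - x^2 is a perfect square.
x=2: 8 - 4 = 4, sqrt = 2 (valid)
Total integer solutions found: 4

4


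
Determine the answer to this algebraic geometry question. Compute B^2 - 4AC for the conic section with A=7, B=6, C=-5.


The discriminant of a conic Ax^2 + Bxy + Cy^2 + ... = 0 is B^2 - 4AC.
B^2 = 6^2 = 36
4AC = 4*7*(-5) = -140
Discriminant = 36 + 140 = 176

176


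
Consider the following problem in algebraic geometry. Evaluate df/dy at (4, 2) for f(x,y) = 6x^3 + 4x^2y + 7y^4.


df/dy = 4*x^2 + 4*7*y^3
At (4,2): 4*4^2 + 4*7*2^3
= 64 + 224
= 288

288


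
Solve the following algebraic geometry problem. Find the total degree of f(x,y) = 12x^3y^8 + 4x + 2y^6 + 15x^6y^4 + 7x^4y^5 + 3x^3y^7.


Examine each term for its total degree (sum of exponents).
  Term '12x^3y^8' has total degree 3+8 = 11.
  Term '4x' has total degree 1+0 = 1.
  Term '2y^6' has total degree 0+6 = 6.
  Term '15x^6y^4' has total degree 6+4 = 10.
  Term '7x^4y^5' has total degree 4+5 = 9.
  Term '3x^3y^7' has total degree 3+7 = 10.
The maximum total degree among all terms is 11.

11


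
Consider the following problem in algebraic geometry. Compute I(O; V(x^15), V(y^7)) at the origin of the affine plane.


The intersection multiplicity of V(x^a) and V(y^b) at the origin is:
I(O; V(x^15), V(y^7)) = dim_k(k[x,y]/(x^15, y^7))
A basis for k[x,y]/(x^15, y^7) is the set of monomials x^i * y^j
where 0 <= i < 15 and 0 <= j < 7.
The number of such monomials is 15 * 7 = 105

105


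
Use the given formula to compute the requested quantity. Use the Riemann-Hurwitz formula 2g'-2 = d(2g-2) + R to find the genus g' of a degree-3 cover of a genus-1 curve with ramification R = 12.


Riemann-Hurwitz formula: 2g' - 2 = d(2g - 2) + R
Given: d = 3, g = 1, R = 12
2g' - 2 = 3*(2*1 - 2) + 12
2g' - 2 = 3*0 + 12
2g' - 2 = 0 + 12 = 12
2g' = 14
g' = 7

7


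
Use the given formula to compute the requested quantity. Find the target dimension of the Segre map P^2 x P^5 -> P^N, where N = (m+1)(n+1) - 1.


The Segre embedding maps P^m x P^n into P^N via
all products of coordinates from each factor.
N = (m+1)(n+1) - 1
N = (2+1)(5+1) - 1
N = 3*6 - 1
N = 18 - 1 = 17

17


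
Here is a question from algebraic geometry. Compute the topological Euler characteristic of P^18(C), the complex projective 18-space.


The complex projective space P^18 has one cell in each even real dimension 0, 2, ..., 36.
The cohomology groups are H^{2k}(P^18) = Z for k = 0,...,18, and 0 otherwise.
Euler characteristic = sum of Betti numbers = 1 per even-dimensional cohomology group.
chi(P^18) = 18 + 1 = 19

19


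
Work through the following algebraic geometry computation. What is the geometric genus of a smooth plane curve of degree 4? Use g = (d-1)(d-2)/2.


Using the genus formula for smooth plane curves:
g = (d-1)(d-2)/2
g = (4-1)(4-2)/2
g = 3*2/2
g = 6/2 = 3

3


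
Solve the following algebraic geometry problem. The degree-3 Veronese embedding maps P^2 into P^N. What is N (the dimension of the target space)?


The Veronese embedding v_d: P^n -> P^N maps each point to all
degree-d monomials in n+1 homogeneous coordinates.
N = C(n+d, d) - 1
N = C(2+3, 3) - 1
N = C(5, 3) - 1
C(5, 3) = 10
N = 10 - 1 = 9

9


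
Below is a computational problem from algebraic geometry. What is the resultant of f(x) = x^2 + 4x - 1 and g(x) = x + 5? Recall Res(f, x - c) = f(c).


For Res(f, x - c), we evaluate f at x = c.
f(-5) = (-5)^2 + 4*(-5) - 1
= 25 - 20 - 1
= 5 - 1 = 4
Res(f, g) = 4

4


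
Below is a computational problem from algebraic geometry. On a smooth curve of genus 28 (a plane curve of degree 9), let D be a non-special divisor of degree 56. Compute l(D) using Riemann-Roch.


First, compute the genus of a smooth plane curve of degree 9:
g = (d-1)(d-2)/2 = (9-1)(9-2)/2 = 28
For a non-special divisor D (i.e., h^1(D) = 0), Riemann-Roch gives:
l(D) = deg(D) - g + 1
Since deg(D) = 56 >= 2g - 1 = 55, D is non-special.
l(D) = 56 - 28 + 1 = 29

29


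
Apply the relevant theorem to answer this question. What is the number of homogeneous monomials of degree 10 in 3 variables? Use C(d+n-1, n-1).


The number of degree-10 monomials in 3 variables is C(d+n-1, n-1).
= C(10+3-1, 3-1) = C(12, 2)
= 66

66


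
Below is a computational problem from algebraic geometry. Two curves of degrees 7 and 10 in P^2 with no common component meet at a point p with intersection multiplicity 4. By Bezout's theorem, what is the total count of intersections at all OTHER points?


By Bezout's theorem, the total intersection number is d1 * d2.
Total = 7 * 10 = 70
Intersection multiplicity at p = 4
Remaining intersections = 70 - 4 = 66

66


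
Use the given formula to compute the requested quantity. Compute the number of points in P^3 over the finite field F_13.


P^3(F_13) has (q^(n+1) - 1)/(q - 1) points.
= 13^3 + 13^2 + 13^1 + 13^0
= 2197 + 169 + 13 + 1
= 2380

2380


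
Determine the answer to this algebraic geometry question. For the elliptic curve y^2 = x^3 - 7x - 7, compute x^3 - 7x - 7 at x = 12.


Compute x^3 - 7x - 7 at x = 12:
x^3 = 12^3 = 1728
(-7)*x = (-7)*12 = -84
Sum: 1728 - 84 - 7 = 1637

1637


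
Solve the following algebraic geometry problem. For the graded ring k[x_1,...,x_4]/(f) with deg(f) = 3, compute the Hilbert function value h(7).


For R = k[x_1,...,x_n]/(f) with f homogeneous of degree e:
The Hilbert series is (1 - t^e)/(1 - t)^n.
So h(d) = C(d+n-1, n-1) - C(d-e+n-1, n-1) for d >= e.
With n=4, e=3, d=7:
C(7+4-1, 4-1) = C(10, 3) = 120
C(7-3+4-1, 4-1) = C(7, 3) = 35
h(7) = 120 - 35 = 85

85


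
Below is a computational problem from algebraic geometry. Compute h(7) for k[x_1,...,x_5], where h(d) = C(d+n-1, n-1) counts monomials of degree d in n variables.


The Hilbert function for the polynomial ring in 5 variables is:
h(d) = C(d+n-1, n-1)
h(7) = C(7+5-1, 5-1) = C(11, 4)
= 11! / (4! * 7!)
= 330

330


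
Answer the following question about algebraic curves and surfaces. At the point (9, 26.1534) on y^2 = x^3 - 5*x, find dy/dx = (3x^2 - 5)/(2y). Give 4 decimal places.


Using implicit differentiation of y^2 = x^3 - 5*x:
2y * dy/dx = 3x^2 - 5
dy/dx = (3x^2 - 5)/(2y)
Numerator: 3*9^2 - 5 = 238
Denominator: 2*26.1534 = 52.3068
dy/dx = 238/52.3068 = 4.5501

4.5501


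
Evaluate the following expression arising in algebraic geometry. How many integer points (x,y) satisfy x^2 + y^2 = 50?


Systematically check integer values of x where x^2 <= 50.
For each valid x, check if 50 - x^2 is a perfect square.
x=1: 50 - 1 = 49, sqrt = 7 (valid)
x=5: 50 - 25 = 25, sqrt = 5 (valid)
x=7: 50 - 49 = 1, sqrt = 1 (valid)
Total integer solutions found: 12

12


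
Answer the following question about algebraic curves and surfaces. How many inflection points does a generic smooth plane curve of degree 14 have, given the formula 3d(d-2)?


For a general smooth plane curve C of degree d, the inflection points are
the intersection of C with its Hessian curve, which has degree 3(d-2).
By Bezout, the total intersection number is d * 3(d-2) = 14 * 36 = 504.
For a general curve every flex is ordinary, so each contributes
multiplicity 1 to C·Hess(C), and the number of distinct inflection
points is 3d(d-2).
Inflection points = 3*14*(14-2) = 3*14*12 = 504

504


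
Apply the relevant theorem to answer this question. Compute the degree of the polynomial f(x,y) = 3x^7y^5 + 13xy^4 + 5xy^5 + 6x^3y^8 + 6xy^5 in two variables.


Examine each term for its total degree (sum of exponents).
  Term '3x^7y^5' has total degree 7+5 = 12.
  Term '13xy^4' has total degree 1+4 = 5.
  Term '5xy^5' has total degree 1+5 = 6.
  Term '6x^3y^8' has total degree 3+8 = 11.
  Term '6xy^5' has total degree 1+5 = 6.
The maximum total degree among all terms is 12.

12


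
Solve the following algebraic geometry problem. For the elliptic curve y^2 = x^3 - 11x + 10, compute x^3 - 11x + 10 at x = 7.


Compute x^3 - 11x + 10 at x = 7:
x^3 = 7^3 = 343
(-11)*x = (-11)*7 = -77
Sum: 343 - 77 + 10 = 276

276


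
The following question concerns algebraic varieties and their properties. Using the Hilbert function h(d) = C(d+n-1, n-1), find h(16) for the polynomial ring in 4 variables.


The Hilbert function for the polynomial ring in 4 variables is:
h(d) = C(d+n-1, n-1)
h(16) = C(16+4-1, 4-1) = C(19, 3)
= 19! / (3! * 16!)
= 969

969


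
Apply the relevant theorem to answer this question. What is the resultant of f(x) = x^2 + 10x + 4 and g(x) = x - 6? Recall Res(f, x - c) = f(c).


For Res(f, x - c), we evaluate f at x = c.
f(6) = 6^2 + 10*6 + 4
= 36 + 60 + 4
= 96 + 4 = 100
Res(f, g) = 100

100


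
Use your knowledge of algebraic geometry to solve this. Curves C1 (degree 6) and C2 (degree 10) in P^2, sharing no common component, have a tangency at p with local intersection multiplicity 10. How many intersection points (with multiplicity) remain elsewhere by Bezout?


By Bezout's theorem, the total intersection number is d1 * d2.
Total = 6 * 10 = 60
Intersection multiplicity at p = 10
Remaining intersections = 60 - 10 = 50

50


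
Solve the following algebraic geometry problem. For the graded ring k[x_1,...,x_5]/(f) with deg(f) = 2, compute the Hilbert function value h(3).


For R = k[x_1,...,x_n]/(f) with f homogeneous of degree e:
The Hilbert series is (1 - t^e)/(1 - t)^n.
So h(d) = C(d+n-1, n-1) - C(d-e+n-1, n-1) for d >= e.
With n=5, e=2, d=3:
C(3+5-1, 5-1) = C(7, 4) = 35
C(3-2+5-1, 5-1) = C(5, 4) = 5
h(3) = 35 - 5 = 30

30


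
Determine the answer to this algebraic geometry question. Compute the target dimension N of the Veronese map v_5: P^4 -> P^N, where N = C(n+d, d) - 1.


The Veronese embedding v_d: P^n -> P^N maps each point to all
degree-d monomials in n+1 homogeneous coordinates.
N = C(n+d, d) - 1
N = C(4+5, 5) - 1
N = C(9, 5) - 1
C(9, 5) = 126
N = 126 - 1 = 125

125


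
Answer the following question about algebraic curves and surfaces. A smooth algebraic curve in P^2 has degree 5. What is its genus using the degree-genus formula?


Using the genus formula for smooth plane curves:
g = (d-1)(d-2)/2
g = (5-1)(5-2)/2
g = 4*3/2
g = 12/2 = 6

6


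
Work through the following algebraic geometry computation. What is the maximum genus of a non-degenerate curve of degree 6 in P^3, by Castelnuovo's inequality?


Castelnuovo's bound: write d - 1 = m(r-1) + epsilon with 0 <= epsilon < r-1.
d - 1 = 6 - 1 = 5
r - 1 = 3 - 1 = 2
5 = 2*2 + 1, so m = 2, epsilon = 1
pi(d, r) = m(m-1)(r-1)/2 + m*epsilon
= 2*1*2/2 + 2*1
= 4/2 + 2
= 2 + 2 = 4

4


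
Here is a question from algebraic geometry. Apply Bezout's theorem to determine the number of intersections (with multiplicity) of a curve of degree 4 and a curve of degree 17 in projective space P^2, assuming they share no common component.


Bezout's theorem states the intersection count equals the product of degrees.
Intersection count = 4 * 17 = 68

68


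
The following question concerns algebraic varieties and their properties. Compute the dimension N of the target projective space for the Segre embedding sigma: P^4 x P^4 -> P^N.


The Segre embedding maps P^m x P^n into P^N via
all products of coordinates from each factor.
N = (m+1)(n+1) - 1
N = (4+1)(4+1) - 1
N = 5*5 - 1
N = 25 - 1 = 24

24


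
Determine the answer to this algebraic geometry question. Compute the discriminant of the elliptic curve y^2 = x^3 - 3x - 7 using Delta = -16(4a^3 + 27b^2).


Compute each component:
4a^3 = 4*(-3)^3 = 4*(-27) = -108
27b^2 = 27*(-7)^2 = 27*49 = 1323
4a^3 + 27b^2 = -108 + 1323 = 1215
Delta = -16*1215 = -19440

-19440


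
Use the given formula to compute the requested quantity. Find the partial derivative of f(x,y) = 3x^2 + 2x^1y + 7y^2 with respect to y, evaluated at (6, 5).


df/dy = 2*x^1 + 2*7*y^1
At (6,5): 2*6^1 + 2*7*5^1
= 12 + 70
= 82

82


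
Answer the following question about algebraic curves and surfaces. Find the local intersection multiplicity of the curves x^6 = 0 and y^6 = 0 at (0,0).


The intersection multiplicity of V(x^a) and V(y^b) at the origin is:
I(O; V(x^6), V(y^6)) = dim_k(k[x,y]/(x^6, y^6))
A basis for k[x,y]/(x^6, y^6) is the set of monomials x^i * y^j
where 0 <= i < 6 and 0 <= j < 6.
The number of such monomials is 6 * 6 = 36

36


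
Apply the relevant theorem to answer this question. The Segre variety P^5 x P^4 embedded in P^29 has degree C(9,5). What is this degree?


The degree of the Segre variety P^5 x P^4 is C(m+n, m).
= C(9, 5)
= 126

126


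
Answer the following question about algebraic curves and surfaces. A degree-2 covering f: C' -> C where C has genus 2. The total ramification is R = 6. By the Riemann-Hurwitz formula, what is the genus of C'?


Riemann-Hurwitz formula: 2g' - 2 = d(2g - 2) + R
Given: d = 2, g = 2, R = 6
2g' - 2 = 2*(2*2 - 2) + 6
2g' - 2 = 2*2 + 6
2g' - 2 = 4 + 6 = 10
2g' = 12
g' = 6

6


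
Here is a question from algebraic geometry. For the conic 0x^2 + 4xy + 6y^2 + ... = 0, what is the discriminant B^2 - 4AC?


The discriminant of a conic Ax^2 + Bxy + Cy^2 + ... = 0 is B^2 - 4AC.
B^2 = 4^2 = 16
4AC = 4*0*6 = 0
Discriminant = 16 + 0 = 16

16


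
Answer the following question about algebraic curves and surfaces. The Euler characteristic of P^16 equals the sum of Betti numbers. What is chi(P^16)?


The complex projective space P^16 has one cell in each even real dimension 0, 2, ..., 32.
The cohomology groups are H^{2k}(P^16) = Z for k = 0,...,16, and 0 otherwise.
Euler characteristic = sum of Betti numbers = 1 per even-dimensional cohomology group.
chi(P^16) = 16 + 1 = 17

17


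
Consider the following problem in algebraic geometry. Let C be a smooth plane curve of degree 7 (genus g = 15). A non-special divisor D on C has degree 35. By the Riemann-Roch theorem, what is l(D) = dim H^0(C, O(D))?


First, compute the genus of a smooth plane curve of degree 7:
g = (d-1)(d-2)/2 = (7-1)(7-2)/2 = 15
For a non-special divisor D (i.e., h^1(D) = 0), Riemann-Roch gives:
l(D) = deg(D) - g + 1
Since deg(D) = 35 >= 2g - 1 = 29, D is non-special.
l(D) = 35 - 15 + 1 = 21

21


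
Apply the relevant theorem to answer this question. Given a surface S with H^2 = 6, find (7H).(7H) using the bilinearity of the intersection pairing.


Using bilinearity of the intersection pairing on a surface S:
(aH).(bH) = ab * (H.H)
We have H^2 = 6.
D.E = (7H).(7H) = 7*7*6
= 49*6
= 294

294


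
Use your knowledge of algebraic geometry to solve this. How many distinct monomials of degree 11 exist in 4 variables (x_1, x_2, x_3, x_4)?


The number of degree-11 monomials in 4 variables is C(d+n-1, n-1).
= C(11+4-1, 4-1) = C(14, 3)
= 364

364


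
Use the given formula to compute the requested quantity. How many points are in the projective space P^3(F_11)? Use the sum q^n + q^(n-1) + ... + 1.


P^3(F_11) has (q^(n+1) - 1)/(q - 1) points.
= 11^3 + 11^2 + 11^1 + 11^0
= 1331 + 121 + 11 + 1
= 1464

1464


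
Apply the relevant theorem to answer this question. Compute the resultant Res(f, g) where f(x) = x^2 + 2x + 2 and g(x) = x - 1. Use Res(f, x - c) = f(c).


For Res(f, x - c), we evaluate f at x = c.
f(1) = 1^2 + 2*1 + 2
= 1 + 2 + 2
= 3 + 2 = 5
Res(f, g) = 5

5


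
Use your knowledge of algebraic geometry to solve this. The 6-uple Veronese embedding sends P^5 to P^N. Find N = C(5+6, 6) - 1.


The Veronese embedding v_d: P^n -> P^N maps each point to all
degree-d monomials in n+1 homogeneous coordinates.
N = C(n+d, d) - 1
N = C(5+6, 6) - 1
N = C(11, 6) - 1
C(11, 6) = 462
N = 462 - 1 = 461

461


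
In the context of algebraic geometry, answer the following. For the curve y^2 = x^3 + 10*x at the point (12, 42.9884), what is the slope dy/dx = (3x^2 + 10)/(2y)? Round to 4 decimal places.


Using implicit differentiation of y^2 = x^3 + 10*x:
2y * dy/dx = 3x^2 + 10
dy/dx = (3x^2 + 10)/(2y)
Numerator: 3*12^2 + 10 = 442
Denominator: 2*42.9884 = 85.9768
dy/dx = 442/85.9768 = 5.1409

5.1409


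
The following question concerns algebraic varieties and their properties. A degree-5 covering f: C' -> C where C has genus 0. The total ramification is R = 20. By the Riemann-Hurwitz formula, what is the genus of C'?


Riemann-Hurwitz formula: 2g' - 2 = d(2g - 2) + R
Given: d = 5, g = 0, R = 20
2g' - 2 = 5*(2*0 - 2) + 20
2g' - 2 = 5*(-2) + 20
2g' - 2 = -10 + 20 = 10
2g' = 12
g' = 6

6


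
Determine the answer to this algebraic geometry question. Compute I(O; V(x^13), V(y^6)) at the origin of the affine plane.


The intersection multiplicity of V(x^a) and V(y^b) at the origin is:
I(O; V(x^13), V(y^6)) = dim_k(k[x,y]/(x^13, y^6))
A basis for k[x,y]/(x^13, y^6) is the set of monomials x^i * y^j
where 0 <= i < 13 and 0 <= j < 6.
The number of such monomials is 13 * 6 = 78

78


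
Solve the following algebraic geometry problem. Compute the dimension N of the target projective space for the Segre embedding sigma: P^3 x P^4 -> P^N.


The Segre embedding maps P^m x P^n into P^N via
all products of coordinates from each factor.
N = (m+1)(n+1) - 1
N = (3+1)(4+1) - 1
N = 4*5 - 1
N = 20 - 1 = 19

19


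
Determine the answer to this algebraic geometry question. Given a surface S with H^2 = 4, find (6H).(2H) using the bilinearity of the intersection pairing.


Using bilinearity of the intersection pairing on a surface S:
(aH).(bH) = ab * (H.H)
We have H^2 = 4.
D.E = (6H).(2H) = 6*2*4
= 12*4
= 48

48


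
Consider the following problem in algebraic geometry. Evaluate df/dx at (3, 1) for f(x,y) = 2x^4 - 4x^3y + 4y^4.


df/dx = 4*2*x^3 + 3*(-4)*x^2*y
At (3,1): 4*2*3^3 + 3*(-4)*3^2*1
= 216 - 108
= 108

108


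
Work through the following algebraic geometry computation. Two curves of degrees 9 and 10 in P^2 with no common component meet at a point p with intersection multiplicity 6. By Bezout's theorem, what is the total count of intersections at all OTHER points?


By Bezout's theorem, the total intersection number is d1 * d2.
Total = 9 * 10 = 90
Intersection multiplicity at p = 6
Remaining intersections = 90 - 6 = 84

84


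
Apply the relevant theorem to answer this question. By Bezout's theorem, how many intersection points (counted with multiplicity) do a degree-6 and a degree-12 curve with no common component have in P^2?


Bezout's theorem states the intersection count equals the product of degrees.
Intersection count = 6 * 12 = 72

72


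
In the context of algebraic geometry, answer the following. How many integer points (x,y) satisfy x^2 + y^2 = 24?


Systematically check integer values of x where x^2 <= 24.
For each valid x, check if 24 - x^2 is a perfect square.
Total integer solutions found: 0

0


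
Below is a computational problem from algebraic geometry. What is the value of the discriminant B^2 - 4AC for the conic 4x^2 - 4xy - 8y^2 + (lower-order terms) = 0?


The discriminant of a conic Ax^2 + Bxy + Cy^2 + ... = 0 is B^2 - 4AC.
B^2 = (-4)^2 = 16
4AC = 4*4*(-8) = -128
Discriminant = 16 + 128 = 144

144


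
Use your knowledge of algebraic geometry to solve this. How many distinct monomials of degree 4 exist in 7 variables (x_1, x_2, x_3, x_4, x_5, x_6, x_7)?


The number of degree-4 monomials in 7 variables is C(d+n-1, n-1).
= C(4+7-1, 7-1) = C(10, 6)
= 210

210


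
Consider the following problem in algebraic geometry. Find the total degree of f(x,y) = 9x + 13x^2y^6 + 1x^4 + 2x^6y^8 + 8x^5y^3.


Examine each term for its total degree (sum of exponents).
  Term '9x' has total degree 1+0 = 1.
  Term '13x^2y^6' has total degree 2+6 = 8.
  Term '1x^4' has total degree 4+0 = 4.
  Term '2x^6y^8' has total degree 6+8 = 14.
  Term '8x^5y^3' has total degree 5+3 = 8.
The maximum total degree among all terms is 14.

14


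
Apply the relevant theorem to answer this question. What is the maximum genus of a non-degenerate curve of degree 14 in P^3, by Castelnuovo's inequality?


Castelnuovo's bound: write d - 1 = m(r-1) + epsilon with 0 <= epsilon < r-1.
d - 1 = 14 - 1 = 13
r - 1 = 3 - 1 = 2
13 = 6*2 + 1, so m = 6, epsilon = 1
pi(d, r) = m(m-1)(r-1)/2 + m*epsilon
= 6*5*2/2 + 6*1
= 60/2 + 6
= 30 + 6 = 36

36


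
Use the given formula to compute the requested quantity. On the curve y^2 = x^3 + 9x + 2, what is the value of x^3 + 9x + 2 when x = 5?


Compute x^3 + 9x + 2 at x = 5:
x^3 = 5^3 = 125
9*x = 9*5 = 45
Sum: 125 + 45 + 2 = 172

172


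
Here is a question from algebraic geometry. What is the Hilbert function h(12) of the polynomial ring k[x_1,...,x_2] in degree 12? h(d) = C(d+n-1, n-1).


The Hilbert function for the polynomial ring in 2 variables is:
h(d) = C(d+n-1, n-1)
h(12) = C(12+2-1, 2-1) = C(13, 1)
= 13! / (1! * 12!)
= 13

13


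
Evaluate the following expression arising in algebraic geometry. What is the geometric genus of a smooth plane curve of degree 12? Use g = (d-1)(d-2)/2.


Using the genus formula for smooth plane curves:
g = (d-1)(d-2)/2
g = (12-1)(12-2)/2
g = 11*10/2
g = 110/2 = 55

55


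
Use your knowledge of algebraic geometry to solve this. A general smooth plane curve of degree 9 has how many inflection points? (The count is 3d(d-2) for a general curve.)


For a general smooth plane curve C of degree d, the inflection points are
the intersection of C with its Hessian curve, which has degree 3(d-2).
By Bezout, the total intersection number is d * 3(d-2) = 9 * 21 = 189.
For a general curve every flex is ordinary, so each contributes
multiplicity 1 to C·Hess(C), and the number of distinct inflection
points is 3d(d-2).
Inflection points = 3*9*(9-2) = 3*9*7 = 189

189


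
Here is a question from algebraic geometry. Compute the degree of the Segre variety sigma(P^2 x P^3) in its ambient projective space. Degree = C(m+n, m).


The degree of the Segre variety P^2 x P^3 is C(m+n, m).
= C(5, 2)
= 10

10


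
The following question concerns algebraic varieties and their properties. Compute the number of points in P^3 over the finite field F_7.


P^3(F_7) has (q^(n+1) - 1)/(q - 1) points.
= 7^3 + 7^2 + 7^1 + 7^0
= 343 + 49 + 7 + 1
= 400

400


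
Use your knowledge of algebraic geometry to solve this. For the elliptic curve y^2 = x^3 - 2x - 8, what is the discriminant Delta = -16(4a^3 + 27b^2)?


Compute each component:
4a^3 = 4*(-2)^3 = 4*(-8) = -32
27b^2 = 27*(-8)^2 = 27*64 = 1728
4a^3 + 27b^2 = -32 + 1728 = 1696
Delta = -16*1696 = -27136

-27136


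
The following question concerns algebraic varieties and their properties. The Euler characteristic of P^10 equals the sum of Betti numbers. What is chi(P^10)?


The complex projective space P^10 has one cell in each even real dimension 0, 2, ..., 20.
The cohomology groups are H^{2k}(P^10) = Z for k = 0,...,10, and 0 otherwise.
Euler characteristic = sum of Betti numbers = 1 per even-dimensional cohomology group.
chi(P^10) = 10 + 1 = 11

11


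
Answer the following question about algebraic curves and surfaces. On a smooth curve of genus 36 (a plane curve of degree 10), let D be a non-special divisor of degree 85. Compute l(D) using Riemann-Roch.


First, compute the genus of a smooth plane curve of degree 10:
g = (d-1)(d-2)/2 = (10-1)(10-2)/2 = 36
For a non-special divisor D (i.e., h^1(D) = 0), Riemann-Roch gives:
l(D) = deg(D) - g + 1
Since deg(D) = 85 >= 2g - 1 = 71, D is non-special.
l(D) = 85 - 36 + 1 = 50

50


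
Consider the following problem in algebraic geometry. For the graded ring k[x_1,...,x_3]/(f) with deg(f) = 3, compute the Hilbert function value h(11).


For R = k[x_1,...,x_n]/(f) with f homogeneous of degree e:
The Hilbert series is (1 - t^e)/(1 - t)^n.
So h(d) = C(d+n-1, n-1) - C(d-e+n-1, n-1) for d >= e.
With n=3, e=3, d=11:
C(11+3-1, 3-1) = C(13, 2) = 78
C(11-3+3-1, 3-1) = C(10, 2) = 45
h(11) = 78 - 45 = 33

33


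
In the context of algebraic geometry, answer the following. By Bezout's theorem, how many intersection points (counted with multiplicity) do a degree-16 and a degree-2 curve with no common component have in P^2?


Bezout's theorem states the intersection count equals the product of degrees.
Intersection count = 16 * 2 = 32

32


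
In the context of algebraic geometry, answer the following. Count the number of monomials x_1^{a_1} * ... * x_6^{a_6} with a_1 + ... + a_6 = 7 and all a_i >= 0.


The number of degree-7 monomials in 6 variables is C(d+n-1, n-1).
= C(7+6-1, 6-1) = C(12, 5)
= 792

792


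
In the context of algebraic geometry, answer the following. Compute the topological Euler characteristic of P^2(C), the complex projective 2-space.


The complex projective space P^2 has one cell in each even real dimension 0, 2, ..., 4.
The cohomology groups are H^{2k}(P^2) = Z for k = 0,...,2, and 0 otherwise.
Euler characteristic = sum of Betti numbers = 1 per even-dimensional cohomology group.
chi(P^2) = 2 + 1 = 3

3


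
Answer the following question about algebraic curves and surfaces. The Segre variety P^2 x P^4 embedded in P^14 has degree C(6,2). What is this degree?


The degree of the Segre variety P^2 x P^4 is C(m+n, m).
= C(6, 2)
= 15

15


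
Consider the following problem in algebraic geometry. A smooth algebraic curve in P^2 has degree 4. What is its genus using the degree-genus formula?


Using the genus formula for smooth plane curves:
g = (d-1)(d-2)/2
g = (4-1)(4-2)/2
g = 3*2/2
g = 6/2 = 3

3


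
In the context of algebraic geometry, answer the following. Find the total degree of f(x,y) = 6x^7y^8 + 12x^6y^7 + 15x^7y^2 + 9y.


Examine each term for its total degree (sum of exponents).
  Term '6x^7y^8' has total degree 7+8 = 15.
  Term '12x^6y^7' has total degree 6+7 = 13.
  Term '15x^7y^2' has total degree 7+2 = 9.
  Term '9y' has total degree 0+1 = 1.
The maximum total degree among all terms is 15.

15


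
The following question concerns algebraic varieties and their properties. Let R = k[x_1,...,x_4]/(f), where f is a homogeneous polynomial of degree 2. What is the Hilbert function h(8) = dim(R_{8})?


For R = k[x_1,...,x_n]/(f) with f homogeneous of degree e:
The Hilbert series is (1 - t^e)/(1 - t)^n.
So h(d) = C(d+n-1, n-1) - C(d-e+n-1, n-1) for d >= e.
With n=4, e=2, d=8:
C(8+4-1, 4-1) = C(11, 3) = 165
C(8-2+4-1, 4-1) = C(9, 3) = 84
h(8) = 165 - 84 = 81

81


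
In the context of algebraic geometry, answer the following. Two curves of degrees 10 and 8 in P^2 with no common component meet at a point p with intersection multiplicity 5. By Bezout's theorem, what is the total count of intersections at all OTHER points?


By Bezout's theorem, the total intersection number is d1 * d2.
Total = 10 * 8 = 80
Intersection multiplicity at p = 5
Remaining intersections = 80 - 5 = 75

75


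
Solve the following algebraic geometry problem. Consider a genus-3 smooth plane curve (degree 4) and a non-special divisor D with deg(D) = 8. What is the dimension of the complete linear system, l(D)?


First, compute the genus of a smooth plane curve of degree 4:
g = (d-1)(d-2)/2 = (4-1)(4-2)/2 = 3
For a non-special divisor D (i.e., h^1(D) = 0), Riemann-Roch gives:
l(D) = deg(D) - g + 1
Since deg(D) = 8 >= 2g - 1 = 5, D is non-special.
l(D) = 8 - 3 + 1 = 6

6


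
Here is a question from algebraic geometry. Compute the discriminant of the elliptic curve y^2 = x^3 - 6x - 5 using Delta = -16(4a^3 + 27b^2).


Compute each component:
4a^3 = 4*(-6)^3 = 4*(-216) = -864
27b^2 = 27*(-5)^2 = 27*25 = 675
4a^3 + 27b^2 = -864 + 675 = -189
Delta = -16*(-189) = 3024

3024


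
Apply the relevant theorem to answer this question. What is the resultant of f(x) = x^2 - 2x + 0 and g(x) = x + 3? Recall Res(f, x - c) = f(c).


For Res(f, x - c), we evaluate f at x = c.
f(-3) = (-3)^2 - 2*(-3) + 0
= 9 + 6 + 0
= 15 + 0 = 15
Res(f, g) = 15

15


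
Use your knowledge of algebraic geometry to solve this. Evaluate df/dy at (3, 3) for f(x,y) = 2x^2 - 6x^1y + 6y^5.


df/dy = (-6)*x^1 + 5*6*y^4
At (3,3): (-6)*3^1 + 5*6*3^4
= -18 + 2430
= 2412

2412


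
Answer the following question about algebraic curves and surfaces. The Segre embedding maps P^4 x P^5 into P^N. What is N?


The Segre embedding maps P^m x P^n into P^N via
all products of coordinates from each factor.
N = (m+1)(n+1) - 1
N = (4+1)(5+1) - 1
N = 5*6 - 1
N = 30 - 1 = 29

29


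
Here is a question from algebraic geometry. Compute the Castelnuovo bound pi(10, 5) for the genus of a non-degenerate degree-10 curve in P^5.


Castelnuovo's bound: write d - 1 = m(r-1) + epsilon with 0 <= epsilon < r-1.
d - 1 = 10 - 1 = 9
r - 1 = 5 - 1 = 4
9 = 2*4 + 1, so m = 2, epsilon = 1
pi(d, r) = m(m-1)(r-1)/2 + m*epsilon
= 2*1*4/2 + 2*1
= 8/2 + 2
= 4 + 2 = 6

6


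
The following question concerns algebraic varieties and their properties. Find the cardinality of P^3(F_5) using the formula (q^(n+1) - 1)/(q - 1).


P^3(F_5) has (q^(n+1) - 1)/(q - 1) points.
= 5^3 + 5^2 + 5^1 + 5^0
= 125 + 25 + 5 + 1
= 156

156


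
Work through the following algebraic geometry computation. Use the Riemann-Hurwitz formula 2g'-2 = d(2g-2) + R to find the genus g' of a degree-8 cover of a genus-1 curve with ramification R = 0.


Riemann-Hurwitz formula: 2g' - 2 = d(2g - 2) + R
Given: d = 8, g = 1, R = 0
2g' - 2 = 8*(2*1 - 2) + 0
2g' - 2 = 8*0 + 0
2g' - 2 = 0 + 0 = 0
2g' = 2
g' = 1

1


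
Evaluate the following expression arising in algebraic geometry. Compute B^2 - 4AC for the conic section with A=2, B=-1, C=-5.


The discriminant of a conic Ax^2 + Bxy + Cy^2 + ... = 0 is B^2 - 4AC.
B^2 = (-1)^2 = 1
4AC = 4*2*(-5) = -40
Discriminant = 1 + 40 = 41

41


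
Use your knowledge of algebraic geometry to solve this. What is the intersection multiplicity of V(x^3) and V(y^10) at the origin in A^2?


The intersection multiplicity of V(x^a) and V(y^b) at the origin is:
I(O; V(x^3), V(y^10)) = dim_k(k[x,y]/(x^3, y^10))
A basis for k[x,y]/(x^3, y^10) is the set of monomials x^i * y^j
where 0 <= i < 3 and 0 <= j < 10.
The number of such monomials is 3 * 10 = 30

30


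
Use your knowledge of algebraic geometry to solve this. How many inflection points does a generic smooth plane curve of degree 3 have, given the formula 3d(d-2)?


For a general smooth plane curve C of degree d, the inflection points are
the intersection of C with its Hessian curve, which has degree 3(d-2).
By Bezout, the total intersection number is d * 3(d-2) = 3 * 3 = 9.
For a general curve every flex is ordinary, so each contributes
multiplicity 1 to C·Hess(C), and the number of distinct inflection
points is 3d(d-2).
Inflection points = 3*3*(3-2) = 3*3*1 = 9

9


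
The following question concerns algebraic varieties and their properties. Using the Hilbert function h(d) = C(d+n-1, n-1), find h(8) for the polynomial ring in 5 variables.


The Hilbert function for the polynomial ring in 5 variables is:
h(d) = C(d+n-1, n-1)
h(8) = C(8+5-1, 5-1) = C(12, 4)
= 12! / (4! * 8!)
= 495

495


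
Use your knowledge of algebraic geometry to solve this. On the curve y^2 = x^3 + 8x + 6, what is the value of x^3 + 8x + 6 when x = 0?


Compute x^3 + 8x + 6 at x = 0:
x^3 = 0^3 = 0
8*x = 8*0 = 0
Sum: 0 + 0 + 6 = 6

6


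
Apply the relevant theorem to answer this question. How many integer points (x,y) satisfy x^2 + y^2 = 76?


Systematically check integer values of x where x^2 <= 76.
For each valid x, check if 76 - x^2 is a perfect square.
Total integer solutions found: 0

0


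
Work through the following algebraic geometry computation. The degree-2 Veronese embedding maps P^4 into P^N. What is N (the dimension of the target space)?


The Veronese embedding v_d: P^n -> P^N maps each point to all
degree-d monomials in n+1 homogeneous coordinates.
N = C(n+d, d) - 1
N = C(4+2, 2) - 1
N = C(6, 2) - 1
C(6, 2) = 15
N = 15 - 1 = 14

14


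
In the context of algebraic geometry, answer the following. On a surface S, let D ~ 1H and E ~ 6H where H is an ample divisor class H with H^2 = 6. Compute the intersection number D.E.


Using bilinearity of the intersection pairing on a surface S:
(aH).(bH) = ab * (H.H)
We have H^2 = 6.
D.E = (1H).(6H) = 1*6*6
= 6*6
= 36

36


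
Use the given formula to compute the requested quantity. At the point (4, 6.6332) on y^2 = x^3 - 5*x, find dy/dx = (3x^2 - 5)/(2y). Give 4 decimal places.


Using implicit differentiation of y^2 = x^3 - 5*x:
2y * dy/dx = 3x^2 - 5
dy/dx = (3x^2 - 5)/(2y)
Numerator: 3*4^2 - 5 = 43
Denominator: 2*6.6332 = 13.2664
dy/dx = 43/13.2664 = 3.2413

3.2413


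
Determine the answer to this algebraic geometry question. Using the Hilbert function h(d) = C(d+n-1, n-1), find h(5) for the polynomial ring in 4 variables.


The Hilbert function for the polynomial ring in 4 variables is:
h(d) = C(d+n-1, n-1)
h(5) = C(5+4-1, 4-1) = C(8, 3)
= 8! / (3! * 5!)
= 56

56


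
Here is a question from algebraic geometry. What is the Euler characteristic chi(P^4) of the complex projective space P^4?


The complex projective space P^4 has one cell in each even real dimension 0, 2, ..., 8.
The cohomology groups are H^{2k}(P^4) = Z for k = 0,...,4, and 0 otherwise.
Euler characteristic = sum of Betti numbers = 1 per even-dimensional cohomology group.
chi(P^4) = 4 + 1 = 5

5


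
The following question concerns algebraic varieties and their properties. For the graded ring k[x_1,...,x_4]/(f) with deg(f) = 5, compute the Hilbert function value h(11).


For R = k[x_1,...,x_n]/(f) with f homogeneous of degree e:
The Hilbert series is (1 - t^e)/(1 - t)^n.
So h(d) = C(d+n-1, n-1) - C(d-e+n-1, n-1) for d >= e.
With n=4, e=5, d=11:
C(11+4-1, 4-1) = C(14, 3) = 364
C(11-5+4-1, 4-1) = C(9, 3) = 84
h(11) = 364 - 84 = 280

280


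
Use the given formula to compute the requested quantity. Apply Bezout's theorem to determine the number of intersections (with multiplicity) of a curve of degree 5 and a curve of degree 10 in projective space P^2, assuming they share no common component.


Bezout's theorem states the intersection count equals the product of degrees.
Intersection count = 5 * 10 = 50

50


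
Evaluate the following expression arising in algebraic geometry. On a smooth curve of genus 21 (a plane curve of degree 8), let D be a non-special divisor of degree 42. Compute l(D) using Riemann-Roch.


First, compute the genus of a smooth plane curve of degree 8:
g = (d-1)(d-2)/2 = (8-1)(8-2)/2 = 21
For a non-special divisor D (i.e., h^1(D) = 0), Riemann-Roch gives:
l(D) = deg(D) - g + 1
Since deg(D) = 42 >= 2g - 1 = 41, D is non-special.
l(D) = 42 - 21 + 1 = 22

22


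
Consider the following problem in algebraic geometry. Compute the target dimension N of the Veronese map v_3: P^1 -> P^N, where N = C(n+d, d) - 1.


The Veronese embedding v_d: P^n -> P^N maps each point to all
degree-d monomials in n+1 homogeneous coordinates.
N = C(n+d, d) - 1
N = C(1+3, 3) - 1
N = C(4, 3) - 1
C(4, 3) = 4
N = 4 - 1 = 3

3


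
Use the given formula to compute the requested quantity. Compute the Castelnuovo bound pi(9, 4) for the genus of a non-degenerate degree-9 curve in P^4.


Castelnuovo's bound: write d - 1 = m(r-1) + epsilon with 0 <= epsilon < r-1.
d - 1 = 9 - 1 = 8
r - 1 = 4 - 1 = 3
8 = 2*3 + 2, so m = 2, epsilon = 2
pi(d, r) = m(m-1)(r-1)/2 + m*epsilon
= 2*1*3/2 + 2*2
= 6/2 + 4
= 3 + 4 = 7

7


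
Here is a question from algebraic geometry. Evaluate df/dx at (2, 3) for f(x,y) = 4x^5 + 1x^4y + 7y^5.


df/dx = 5*4*x^4 + 4*1*x^3*y
At (2,3): 5*4*2^4 + 4*1*2^3*3
= 320 + 96
= 416

416


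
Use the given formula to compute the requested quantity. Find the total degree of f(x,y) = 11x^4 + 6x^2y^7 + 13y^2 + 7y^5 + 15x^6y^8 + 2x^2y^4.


Examine each term for its total degree (sum of exponents).
  Term '11x^4' has total degree 4+0 = 4.
  Term '6x^2y^7' has total degree 2+7 = 9.
  Term '13y^2' has total degree 0+2 = 2.
  Term '7y^5' has total degree 0+5 = 5.
  Term '15x^6y^8' has total degree 6+8 = 14.
  Term '2x^2y^4' has total degree 2+4 = 6.
The maximum total degree among all terms is 14.

14


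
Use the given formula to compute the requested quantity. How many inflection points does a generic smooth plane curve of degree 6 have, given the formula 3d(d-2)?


For a general smooth plane curve C of degree d, the inflection points are
the intersection of C with its Hessian curve, which has degree 3(d-2).
By Bezout, the total intersection number is d * 3(d-2) = 6 * 12 = 72.
For a general curve every flex is ordinary, so each contributes
multiplicity 1 to C·Hess(C), and the number of distinct inflection
points is 3d(d-2).
Inflection points = 3*6*(6-2) = 3*6*4 = 72

72


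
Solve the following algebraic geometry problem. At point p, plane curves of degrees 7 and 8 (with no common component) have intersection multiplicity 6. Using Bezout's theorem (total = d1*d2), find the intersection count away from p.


By Bezout's theorem, the total intersection number is d1 * d2.
Total = 7 * 8 = 56
Intersection multiplicity at p = 6
Remaining intersections = 56 - 6 = 50

50


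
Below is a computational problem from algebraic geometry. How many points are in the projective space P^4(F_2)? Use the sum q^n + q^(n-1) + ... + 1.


P^4(F_2) has (q^(n+1) - 1)/(q - 1) points.
= 2^4 + 2^3 + 2^2 + 2^1 + 2^0
= 16 + 8 + 4 + 2 + 1
= 31

31
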